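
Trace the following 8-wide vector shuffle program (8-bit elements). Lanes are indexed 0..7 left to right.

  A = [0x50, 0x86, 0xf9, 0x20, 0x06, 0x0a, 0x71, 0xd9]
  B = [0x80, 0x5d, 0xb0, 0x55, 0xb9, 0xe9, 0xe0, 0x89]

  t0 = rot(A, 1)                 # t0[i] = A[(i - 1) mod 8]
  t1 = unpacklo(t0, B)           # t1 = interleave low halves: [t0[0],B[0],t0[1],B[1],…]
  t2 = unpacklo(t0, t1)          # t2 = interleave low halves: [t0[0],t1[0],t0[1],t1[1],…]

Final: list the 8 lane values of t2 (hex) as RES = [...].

RES = [ 0xd9  0xd9  0x50  0x80  0x86  0x50  0xf9  0x5d ]

  t0: d9 50 86 f9 20 06 0a 71
  t1: d9 80 50 5d 86 b0 f9 55
  t2: d9 d9 50 80 86 50 f9 5d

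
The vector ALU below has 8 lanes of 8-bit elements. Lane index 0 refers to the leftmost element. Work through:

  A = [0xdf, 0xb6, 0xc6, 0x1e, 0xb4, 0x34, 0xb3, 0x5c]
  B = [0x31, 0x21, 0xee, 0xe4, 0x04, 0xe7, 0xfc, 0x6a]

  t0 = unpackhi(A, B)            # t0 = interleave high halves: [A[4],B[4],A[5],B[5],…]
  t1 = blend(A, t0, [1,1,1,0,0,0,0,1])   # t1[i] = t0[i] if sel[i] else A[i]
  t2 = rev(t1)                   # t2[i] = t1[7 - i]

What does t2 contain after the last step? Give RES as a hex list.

  t0: b4 04 34 e7 b3 fc 5c 6a
  t1: b4 04 34 1e b4 34 b3 6a
  t2: 6a b3 34 b4 1e 34 04 b4

RES = [ 0x6a  0xb3  0x34  0xb4  0x1e  0x34  0x04  0xb4 ]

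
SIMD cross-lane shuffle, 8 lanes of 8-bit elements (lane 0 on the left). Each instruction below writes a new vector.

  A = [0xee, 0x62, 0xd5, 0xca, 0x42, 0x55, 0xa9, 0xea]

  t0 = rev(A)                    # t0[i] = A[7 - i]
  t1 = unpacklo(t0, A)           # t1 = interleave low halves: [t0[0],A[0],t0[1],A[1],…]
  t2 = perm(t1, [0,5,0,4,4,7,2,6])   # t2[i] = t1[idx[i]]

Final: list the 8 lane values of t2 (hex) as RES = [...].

→ t0 |ea|a9|55|42|ca|d5|62|ee|
→ t1 |ea|ee|a9|62|55|d5|42|ca|
→ t2 |ea|d5|ea|55|55|ca|a9|42|

RES = [ 0xea  0xd5  0xea  0x55  0x55  0xca  0xa9  0x42 ]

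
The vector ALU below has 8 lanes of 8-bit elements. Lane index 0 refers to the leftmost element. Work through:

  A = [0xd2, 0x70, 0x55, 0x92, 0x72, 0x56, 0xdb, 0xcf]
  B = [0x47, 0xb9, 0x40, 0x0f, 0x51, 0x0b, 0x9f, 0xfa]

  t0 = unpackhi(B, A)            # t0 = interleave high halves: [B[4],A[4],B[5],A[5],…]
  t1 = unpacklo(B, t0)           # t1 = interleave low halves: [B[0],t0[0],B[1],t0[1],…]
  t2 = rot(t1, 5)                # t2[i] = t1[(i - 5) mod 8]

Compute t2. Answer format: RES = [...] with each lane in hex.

t0 = [0x51, 0x72, 0x0b, 0x56, 0x9f, 0xdb, 0xfa, 0xcf]
t1 = [0x47, 0x51, 0xb9, 0x72, 0x40, 0x0b, 0x0f, 0x56]
t2 = [0x72, 0x40, 0x0b, 0x0f, 0x56, 0x47, 0x51, 0xb9]

RES = [ 0x72  0x40  0x0b  0x0f  0x56  0x47  0x51  0xb9 ]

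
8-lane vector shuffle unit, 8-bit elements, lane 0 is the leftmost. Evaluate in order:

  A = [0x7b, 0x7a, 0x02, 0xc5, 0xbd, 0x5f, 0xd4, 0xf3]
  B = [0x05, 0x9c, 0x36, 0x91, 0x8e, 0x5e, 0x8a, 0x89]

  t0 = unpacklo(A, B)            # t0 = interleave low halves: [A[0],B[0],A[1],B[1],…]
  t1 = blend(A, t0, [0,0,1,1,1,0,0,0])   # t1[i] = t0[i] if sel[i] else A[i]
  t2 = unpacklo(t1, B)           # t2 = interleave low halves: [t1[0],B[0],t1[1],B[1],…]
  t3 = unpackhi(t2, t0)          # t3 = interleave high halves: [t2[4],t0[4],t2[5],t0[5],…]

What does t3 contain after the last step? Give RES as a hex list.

RES = [ 0x7a  0x02  0x36  0x36  0x9c  0xc5  0x91  0x91 ]

→ t0 |7b|05|7a|9c|02|36|c5|91|
→ t1 |7b|7a|7a|9c|02|5f|d4|f3|
→ t2 |7b|05|7a|9c|7a|36|9c|91|
→ t3 |7a|02|36|36|9c|c5|91|91|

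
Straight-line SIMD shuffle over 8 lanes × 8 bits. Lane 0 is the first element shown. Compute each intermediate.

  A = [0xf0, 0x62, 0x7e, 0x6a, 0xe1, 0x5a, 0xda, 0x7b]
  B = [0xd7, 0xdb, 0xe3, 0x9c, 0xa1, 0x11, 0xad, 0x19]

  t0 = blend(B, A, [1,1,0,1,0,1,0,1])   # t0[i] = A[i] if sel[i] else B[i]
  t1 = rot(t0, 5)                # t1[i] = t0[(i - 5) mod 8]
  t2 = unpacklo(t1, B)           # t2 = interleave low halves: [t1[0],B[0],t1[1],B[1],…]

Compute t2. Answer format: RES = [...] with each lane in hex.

→ t0 |f0|62|e3|6a|a1|5a|ad|7b|
→ t1 |6a|a1|5a|ad|7b|f0|62|e3|
→ t2 |6a|d7|a1|db|5a|e3|ad|9c|

RES = [ 0x6a  0xd7  0xa1  0xdb  0x5a  0xe3  0xad  0x9c ]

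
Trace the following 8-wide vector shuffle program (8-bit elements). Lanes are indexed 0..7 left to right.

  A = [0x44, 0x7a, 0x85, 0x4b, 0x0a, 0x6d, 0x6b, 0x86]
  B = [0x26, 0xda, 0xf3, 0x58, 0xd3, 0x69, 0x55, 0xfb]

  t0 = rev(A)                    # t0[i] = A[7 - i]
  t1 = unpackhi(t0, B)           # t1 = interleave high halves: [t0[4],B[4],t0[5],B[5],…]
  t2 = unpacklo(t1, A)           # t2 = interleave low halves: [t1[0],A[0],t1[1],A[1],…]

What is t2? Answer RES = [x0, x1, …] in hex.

RES = [ 0x4b  0x44  0xd3  0x7a  0x85  0x85  0x69  0x4b ]

  t0: 86 6b 6d 0a 4b 85 7a 44
  t1: 4b d3 85 69 7a 55 44 fb
  t2: 4b 44 d3 7a 85 85 69 4b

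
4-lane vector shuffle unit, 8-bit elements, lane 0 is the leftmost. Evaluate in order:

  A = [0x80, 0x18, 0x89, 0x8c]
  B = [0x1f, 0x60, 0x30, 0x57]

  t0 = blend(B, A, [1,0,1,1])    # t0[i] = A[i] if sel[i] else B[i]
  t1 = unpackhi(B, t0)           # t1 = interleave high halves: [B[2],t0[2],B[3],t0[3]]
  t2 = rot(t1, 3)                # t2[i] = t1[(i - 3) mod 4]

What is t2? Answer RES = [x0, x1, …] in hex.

RES = [ 0x89  0x57  0x8c  0x30 ]

  t0: 80 60 89 8c
  t1: 30 89 57 8c
  t2: 89 57 8c 30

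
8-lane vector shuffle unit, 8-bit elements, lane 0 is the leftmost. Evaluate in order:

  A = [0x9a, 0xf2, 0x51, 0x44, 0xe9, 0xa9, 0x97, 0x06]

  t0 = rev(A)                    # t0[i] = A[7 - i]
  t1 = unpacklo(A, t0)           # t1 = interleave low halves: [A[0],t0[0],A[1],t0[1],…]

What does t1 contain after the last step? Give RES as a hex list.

RES = [ 0x9a  0x06  0xf2  0x97  0x51  0xa9  0x44  0xe9 ]

t0 = [0x06, 0x97, 0xa9, 0xe9, 0x44, 0x51, 0xf2, 0x9a]
t1 = [0x9a, 0x06, 0xf2, 0x97, 0x51, 0xa9, 0x44, 0xe9]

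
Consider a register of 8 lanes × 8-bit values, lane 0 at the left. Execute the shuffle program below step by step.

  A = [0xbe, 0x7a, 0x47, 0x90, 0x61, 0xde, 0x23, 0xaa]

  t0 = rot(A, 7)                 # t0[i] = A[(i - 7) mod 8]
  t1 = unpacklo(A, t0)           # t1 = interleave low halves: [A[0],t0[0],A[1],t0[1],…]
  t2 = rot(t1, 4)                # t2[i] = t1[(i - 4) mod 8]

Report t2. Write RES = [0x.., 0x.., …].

t0 = [0x7a, 0x47, 0x90, 0x61, 0xde, 0x23, 0xaa, 0xbe]
t1 = [0xbe, 0x7a, 0x7a, 0x47, 0x47, 0x90, 0x90, 0x61]
t2 = [0x47, 0x90, 0x90, 0x61, 0xbe, 0x7a, 0x7a, 0x47]

RES = [0x47, 0x90, 0x90, 0x61, 0xbe, 0x7a, 0x7a, 0x47]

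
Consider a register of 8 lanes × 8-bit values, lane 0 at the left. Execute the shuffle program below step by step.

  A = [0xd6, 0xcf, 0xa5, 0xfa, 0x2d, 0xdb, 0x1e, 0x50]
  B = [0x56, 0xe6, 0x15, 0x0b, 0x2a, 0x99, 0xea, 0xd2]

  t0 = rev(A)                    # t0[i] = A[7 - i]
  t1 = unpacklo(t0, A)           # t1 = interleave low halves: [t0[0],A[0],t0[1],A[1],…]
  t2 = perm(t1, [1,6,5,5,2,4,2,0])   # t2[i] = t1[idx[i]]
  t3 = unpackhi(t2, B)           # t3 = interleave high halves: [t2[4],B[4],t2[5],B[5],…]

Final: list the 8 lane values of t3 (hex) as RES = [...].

RES = [ 0x1e  0x2a  0xdb  0x99  0x1e  0xea  0x50  0xd2 ]

t0 = [0x50, 0x1e, 0xdb, 0x2d, 0xfa, 0xa5, 0xcf, 0xd6]
t1 = [0x50, 0xd6, 0x1e, 0xcf, 0xdb, 0xa5, 0x2d, 0xfa]
t2 = [0xd6, 0x2d, 0xa5, 0xa5, 0x1e, 0xdb, 0x1e, 0x50]
t3 = [0x1e, 0x2a, 0xdb, 0x99, 0x1e, 0xea, 0x50, 0xd2]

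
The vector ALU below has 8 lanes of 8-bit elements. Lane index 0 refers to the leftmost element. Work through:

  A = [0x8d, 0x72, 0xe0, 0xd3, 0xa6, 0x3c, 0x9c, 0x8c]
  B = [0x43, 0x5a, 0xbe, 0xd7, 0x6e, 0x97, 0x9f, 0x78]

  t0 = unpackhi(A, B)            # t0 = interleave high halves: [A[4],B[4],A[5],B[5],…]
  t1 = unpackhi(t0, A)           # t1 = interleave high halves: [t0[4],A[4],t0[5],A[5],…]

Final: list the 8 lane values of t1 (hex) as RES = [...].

t0 = [0xa6, 0x6e, 0x3c, 0x97, 0x9c, 0x9f, 0x8c, 0x78]
t1 = [0x9c, 0xa6, 0x9f, 0x3c, 0x8c, 0x9c, 0x78, 0x8c]

RES = [0x9c, 0xa6, 0x9f, 0x3c, 0x8c, 0x9c, 0x78, 0x8c]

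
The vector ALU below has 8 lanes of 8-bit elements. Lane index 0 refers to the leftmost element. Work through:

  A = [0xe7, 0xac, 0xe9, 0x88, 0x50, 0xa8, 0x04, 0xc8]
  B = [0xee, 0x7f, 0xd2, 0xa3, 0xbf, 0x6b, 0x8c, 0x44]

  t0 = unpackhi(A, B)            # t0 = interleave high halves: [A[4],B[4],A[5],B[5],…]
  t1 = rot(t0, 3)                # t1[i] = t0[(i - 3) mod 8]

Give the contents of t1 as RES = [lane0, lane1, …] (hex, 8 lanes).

RES = [0x8c, 0xc8, 0x44, 0x50, 0xbf, 0xa8, 0x6b, 0x04]

→ t0 |50|bf|a8|6b|04|8c|c8|44|
→ t1 |8c|c8|44|50|bf|a8|6b|04|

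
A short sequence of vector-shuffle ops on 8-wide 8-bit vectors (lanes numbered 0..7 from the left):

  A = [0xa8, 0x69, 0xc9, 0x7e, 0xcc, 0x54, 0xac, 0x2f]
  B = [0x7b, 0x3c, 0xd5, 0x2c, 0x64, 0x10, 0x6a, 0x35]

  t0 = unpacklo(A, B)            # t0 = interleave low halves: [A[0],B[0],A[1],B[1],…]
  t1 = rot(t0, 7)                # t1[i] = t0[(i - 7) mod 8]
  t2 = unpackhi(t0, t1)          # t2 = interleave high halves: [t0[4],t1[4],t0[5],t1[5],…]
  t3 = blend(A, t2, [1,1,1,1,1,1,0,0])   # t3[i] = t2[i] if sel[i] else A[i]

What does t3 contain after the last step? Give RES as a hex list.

RES = [ 0xc9  0xd5  0xd5  0x7e  0x7e  0x2c  0xac  0x2f ]

  t0: a8 7b 69 3c c9 d5 7e 2c
  t1: 7b 69 3c c9 d5 7e 2c a8
  t2: c9 d5 d5 7e 7e 2c 2c a8
  t3: c9 d5 d5 7e 7e 2c ac 2f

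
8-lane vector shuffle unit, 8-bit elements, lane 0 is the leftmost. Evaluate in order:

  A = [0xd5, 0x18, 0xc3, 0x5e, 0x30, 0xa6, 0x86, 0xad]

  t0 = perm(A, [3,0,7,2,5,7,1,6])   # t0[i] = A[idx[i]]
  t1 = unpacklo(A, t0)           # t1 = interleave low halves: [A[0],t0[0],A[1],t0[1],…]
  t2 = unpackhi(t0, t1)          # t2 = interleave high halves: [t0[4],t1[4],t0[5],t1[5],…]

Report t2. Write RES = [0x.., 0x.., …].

t0 = [0x5e, 0xd5, 0xad, 0xc3, 0xa6, 0xad, 0x18, 0x86]
t1 = [0xd5, 0x5e, 0x18, 0xd5, 0xc3, 0xad, 0x5e, 0xc3]
t2 = [0xa6, 0xc3, 0xad, 0xad, 0x18, 0x5e, 0x86, 0xc3]

RES = [0xa6, 0xc3, 0xad, 0xad, 0x18, 0x5e, 0x86, 0xc3]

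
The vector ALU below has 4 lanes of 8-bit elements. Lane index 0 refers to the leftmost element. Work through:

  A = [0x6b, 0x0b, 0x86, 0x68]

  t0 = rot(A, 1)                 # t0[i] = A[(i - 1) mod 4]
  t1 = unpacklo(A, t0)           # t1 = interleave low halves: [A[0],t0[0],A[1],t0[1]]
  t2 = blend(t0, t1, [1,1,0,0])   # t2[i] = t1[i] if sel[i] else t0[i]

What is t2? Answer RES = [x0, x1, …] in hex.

t0 = [0x68, 0x6b, 0x0b, 0x86]
t1 = [0x6b, 0x68, 0x0b, 0x6b]
t2 = [0x6b, 0x68, 0x0b, 0x86]

RES = [0x6b, 0x68, 0x0b, 0x86]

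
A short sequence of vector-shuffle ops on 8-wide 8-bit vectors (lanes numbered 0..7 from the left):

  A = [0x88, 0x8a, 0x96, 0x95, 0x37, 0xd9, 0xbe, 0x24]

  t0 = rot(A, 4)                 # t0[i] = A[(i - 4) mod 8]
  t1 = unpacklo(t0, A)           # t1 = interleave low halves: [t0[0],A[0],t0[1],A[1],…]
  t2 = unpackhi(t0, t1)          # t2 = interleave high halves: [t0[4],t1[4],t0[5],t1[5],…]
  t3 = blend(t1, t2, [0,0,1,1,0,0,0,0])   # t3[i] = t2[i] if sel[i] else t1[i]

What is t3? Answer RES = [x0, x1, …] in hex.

→ t0 |37|d9|be|24|88|8a|96|95|
→ t1 |37|88|d9|8a|be|96|24|95|
→ t2 |88|be|8a|96|96|24|95|95|
→ t3 |37|88|8a|96|be|96|24|95|

RES = [ 0x37  0x88  0x8a  0x96  0xbe  0x96  0x24  0x95 ]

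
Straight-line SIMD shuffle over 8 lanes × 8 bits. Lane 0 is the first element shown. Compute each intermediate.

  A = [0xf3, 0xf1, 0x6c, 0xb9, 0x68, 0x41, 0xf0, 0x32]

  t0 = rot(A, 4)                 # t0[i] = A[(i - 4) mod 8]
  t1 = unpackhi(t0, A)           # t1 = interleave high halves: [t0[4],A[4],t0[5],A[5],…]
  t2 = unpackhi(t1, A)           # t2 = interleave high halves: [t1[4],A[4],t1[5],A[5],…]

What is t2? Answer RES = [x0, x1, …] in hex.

  t0: 68 41 f0 32 f3 f1 6c b9
  t1: f3 68 f1 41 6c f0 b9 32
  t2: 6c 68 f0 41 b9 f0 32 32

RES = [ 0x6c  0x68  0xf0  0x41  0xb9  0xf0  0x32  0x32 ]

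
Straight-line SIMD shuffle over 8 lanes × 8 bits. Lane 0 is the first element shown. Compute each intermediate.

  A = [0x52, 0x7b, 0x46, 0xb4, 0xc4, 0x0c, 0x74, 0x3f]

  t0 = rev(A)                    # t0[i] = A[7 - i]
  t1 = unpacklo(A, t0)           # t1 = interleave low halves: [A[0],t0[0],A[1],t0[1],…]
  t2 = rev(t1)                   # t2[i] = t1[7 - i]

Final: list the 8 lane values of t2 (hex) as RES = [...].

→ t0 |3f|74|0c|c4|b4|46|7b|52|
→ t1 |52|3f|7b|74|46|0c|b4|c4|
→ t2 |c4|b4|0c|46|74|7b|3f|52|

RES = [ 0xc4  0xb4  0x0c  0x46  0x74  0x7b  0x3f  0x52 ]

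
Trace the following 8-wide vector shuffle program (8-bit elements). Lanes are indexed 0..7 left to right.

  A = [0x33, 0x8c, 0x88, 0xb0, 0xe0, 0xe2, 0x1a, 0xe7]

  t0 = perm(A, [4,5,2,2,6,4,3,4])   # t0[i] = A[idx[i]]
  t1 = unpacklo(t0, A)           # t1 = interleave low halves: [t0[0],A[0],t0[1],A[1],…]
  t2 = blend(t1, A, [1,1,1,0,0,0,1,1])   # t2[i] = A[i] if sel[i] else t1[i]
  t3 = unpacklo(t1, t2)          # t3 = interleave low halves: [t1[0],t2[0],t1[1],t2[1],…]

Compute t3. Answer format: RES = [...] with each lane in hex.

→ t0 |e0|e2|88|88|1a|e0|b0|e0|
→ t1 |e0|33|e2|8c|88|88|88|b0|
→ t2 |33|8c|88|8c|88|88|1a|e7|
→ t3 |e0|33|33|8c|e2|88|8c|8c|

RES = [0xe0, 0x33, 0x33, 0x8c, 0xe2, 0x88, 0x8c, 0x8c]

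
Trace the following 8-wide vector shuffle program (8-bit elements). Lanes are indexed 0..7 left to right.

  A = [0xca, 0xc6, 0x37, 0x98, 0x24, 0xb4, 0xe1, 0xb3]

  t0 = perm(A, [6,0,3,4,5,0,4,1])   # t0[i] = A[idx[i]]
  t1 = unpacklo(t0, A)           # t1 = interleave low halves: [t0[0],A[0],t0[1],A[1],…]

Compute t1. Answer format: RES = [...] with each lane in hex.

t0 = [0xe1, 0xca, 0x98, 0x24, 0xb4, 0xca, 0x24, 0xc6]
t1 = [0xe1, 0xca, 0xca, 0xc6, 0x98, 0x37, 0x24, 0x98]

RES = [0xe1, 0xca, 0xca, 0xc6, 0x98, 0x37, 0x24, 0x98]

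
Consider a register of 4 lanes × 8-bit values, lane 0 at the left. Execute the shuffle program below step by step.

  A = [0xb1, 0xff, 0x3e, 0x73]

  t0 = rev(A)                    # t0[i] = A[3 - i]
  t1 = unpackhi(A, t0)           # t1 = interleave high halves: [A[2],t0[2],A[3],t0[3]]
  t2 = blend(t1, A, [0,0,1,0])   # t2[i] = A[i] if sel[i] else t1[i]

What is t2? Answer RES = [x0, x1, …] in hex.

RES = [0x3e, 0xff, 0x3e, 0xb1]

→ t0 |73|3e|ff|b1|
→ t1 |3e|ff|73|b1|
→ t2 |3e|ff|3e|b1|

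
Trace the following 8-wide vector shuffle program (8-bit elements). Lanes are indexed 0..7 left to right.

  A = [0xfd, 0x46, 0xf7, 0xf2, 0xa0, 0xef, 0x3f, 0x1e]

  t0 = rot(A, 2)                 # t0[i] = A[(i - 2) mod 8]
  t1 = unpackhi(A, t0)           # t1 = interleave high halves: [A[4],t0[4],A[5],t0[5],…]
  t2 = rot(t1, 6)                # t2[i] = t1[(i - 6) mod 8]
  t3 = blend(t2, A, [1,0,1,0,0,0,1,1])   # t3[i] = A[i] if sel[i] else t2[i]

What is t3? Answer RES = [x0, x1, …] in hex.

RES = [0xfd, 0xf2, 0xf7, 0xa0, 0x1e, 0xef, 0x3f, 0x1e]

→ t0 |3f|1e|fd|46|f7|f2|a0|ef|
→ t1 |a0|f7|ef|f2|3f|a0|1e|ef|
→ t2 |ef|f2|3f|a0|1e|ef|a0|f7|
→ t3 |fd|f2|f7|a0|1e|ef|3f|1e|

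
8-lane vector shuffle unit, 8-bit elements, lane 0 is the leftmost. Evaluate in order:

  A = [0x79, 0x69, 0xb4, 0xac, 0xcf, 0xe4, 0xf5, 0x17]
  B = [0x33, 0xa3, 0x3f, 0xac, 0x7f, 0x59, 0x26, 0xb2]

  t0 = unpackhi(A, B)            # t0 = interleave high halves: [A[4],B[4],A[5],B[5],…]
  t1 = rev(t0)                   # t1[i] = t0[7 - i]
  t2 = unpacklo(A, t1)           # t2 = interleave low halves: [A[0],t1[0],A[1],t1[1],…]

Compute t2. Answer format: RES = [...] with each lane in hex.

RES = [ 0x79  0xb2  0x69  0x17  0xb4  0x26  0xac  0xf5 ]

→ t0 |cf|7f|e4|59|f5|26|17|b2|
→ t1 |b2|17|26|f5|59|e4|7f|cf|
→ t2 |79|b2|69|17|b4|26|ac|f5|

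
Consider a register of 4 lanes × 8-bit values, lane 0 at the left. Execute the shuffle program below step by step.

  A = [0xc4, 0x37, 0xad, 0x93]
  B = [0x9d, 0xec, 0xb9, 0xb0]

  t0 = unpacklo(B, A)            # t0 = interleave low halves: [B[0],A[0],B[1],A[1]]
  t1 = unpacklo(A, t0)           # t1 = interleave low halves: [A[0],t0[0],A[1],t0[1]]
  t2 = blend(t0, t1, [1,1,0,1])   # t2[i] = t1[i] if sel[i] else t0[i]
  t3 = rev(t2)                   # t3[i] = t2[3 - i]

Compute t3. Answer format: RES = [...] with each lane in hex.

→ t0 |9d|c4|ec|37|
→ t1 |c4|9d|37|c4|
→ t2 |c4|9d|ec|c4|
→ t3 |c4|ec|9d|c4|

RES = [0xc4, 0xec, 0x9d, 0xc4]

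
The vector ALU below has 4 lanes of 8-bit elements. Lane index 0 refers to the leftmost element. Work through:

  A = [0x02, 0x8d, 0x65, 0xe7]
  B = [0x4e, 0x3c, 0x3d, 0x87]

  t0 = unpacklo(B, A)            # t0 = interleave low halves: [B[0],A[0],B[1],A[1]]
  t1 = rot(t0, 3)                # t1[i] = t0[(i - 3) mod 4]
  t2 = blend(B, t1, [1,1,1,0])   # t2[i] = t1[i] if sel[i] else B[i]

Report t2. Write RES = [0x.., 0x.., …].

RES = [ 0x02  0x3c  0x8d  0x87 ]

t0 = [0x4e, 0x02, 0x3c, 0x8d]
t1 = [0x02, 0x3c, 0x8d, 0x4e]
t2 = [0x02, 0x3c, 0x8d, 0x87]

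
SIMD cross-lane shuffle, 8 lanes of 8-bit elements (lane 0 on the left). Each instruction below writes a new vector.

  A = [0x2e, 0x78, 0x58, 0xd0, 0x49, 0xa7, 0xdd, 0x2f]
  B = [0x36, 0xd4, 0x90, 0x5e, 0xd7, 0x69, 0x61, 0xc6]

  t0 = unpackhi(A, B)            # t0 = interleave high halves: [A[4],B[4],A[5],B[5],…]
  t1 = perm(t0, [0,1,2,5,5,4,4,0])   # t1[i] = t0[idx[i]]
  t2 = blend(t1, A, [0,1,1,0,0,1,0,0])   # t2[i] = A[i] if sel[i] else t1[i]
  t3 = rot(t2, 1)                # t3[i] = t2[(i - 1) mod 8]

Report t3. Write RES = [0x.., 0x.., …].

RES = [0x49, 0x49, 0x78, 0x58, 0x61, 0x61, 0xa7, 0xdd]

  t0: 49 d7 a7 69 dd 61 2f c6
  t1: 49 d7 a7 61 61 dd dd 49
  t2: 49 78 58 61 61 a7 dd 49
  t3: 49 49 78 58 61 61 a7 dd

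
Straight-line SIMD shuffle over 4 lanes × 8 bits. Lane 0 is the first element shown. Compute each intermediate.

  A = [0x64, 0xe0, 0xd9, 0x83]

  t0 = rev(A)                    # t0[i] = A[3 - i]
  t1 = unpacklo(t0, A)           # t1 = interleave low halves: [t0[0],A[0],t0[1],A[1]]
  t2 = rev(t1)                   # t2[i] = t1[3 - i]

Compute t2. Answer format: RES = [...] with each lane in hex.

→ t0 |83|d9|e0|64|
→ t1 |83|64|d9|e0|
→ t2 |e0|d9|64|83|

RES = [ 0xe0  0xd9  0x64  0x83 ]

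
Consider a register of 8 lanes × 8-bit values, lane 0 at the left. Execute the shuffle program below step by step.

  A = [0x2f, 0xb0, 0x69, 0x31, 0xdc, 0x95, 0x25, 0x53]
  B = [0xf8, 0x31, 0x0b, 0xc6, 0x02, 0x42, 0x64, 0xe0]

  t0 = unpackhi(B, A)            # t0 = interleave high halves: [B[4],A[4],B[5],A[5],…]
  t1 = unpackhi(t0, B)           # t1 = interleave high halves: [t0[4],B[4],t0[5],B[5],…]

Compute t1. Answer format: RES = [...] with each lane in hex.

t0 = [0x02, 0xdc, 0x42, 0x95, 0x64, 0x25, 0xe0, 0x53]
t1 = [0x64, 0x02, 0x25, 0x42, 0xe0, 0x64, 0x53, 0xe0]

RES = [ 0x64  0x02  0x25  0x42  0xe0  0x64  0x53  0xe0 ]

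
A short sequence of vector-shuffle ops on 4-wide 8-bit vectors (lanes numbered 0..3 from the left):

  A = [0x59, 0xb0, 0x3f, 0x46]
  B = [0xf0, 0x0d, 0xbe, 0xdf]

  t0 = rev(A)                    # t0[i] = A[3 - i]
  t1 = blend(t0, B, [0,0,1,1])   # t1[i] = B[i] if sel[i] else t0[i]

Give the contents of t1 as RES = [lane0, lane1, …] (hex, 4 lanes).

RES = [0x46, 0x3f, 0xbe, 0xdf]

  t0: 46 3f b0 59
  t1: 46 3f be df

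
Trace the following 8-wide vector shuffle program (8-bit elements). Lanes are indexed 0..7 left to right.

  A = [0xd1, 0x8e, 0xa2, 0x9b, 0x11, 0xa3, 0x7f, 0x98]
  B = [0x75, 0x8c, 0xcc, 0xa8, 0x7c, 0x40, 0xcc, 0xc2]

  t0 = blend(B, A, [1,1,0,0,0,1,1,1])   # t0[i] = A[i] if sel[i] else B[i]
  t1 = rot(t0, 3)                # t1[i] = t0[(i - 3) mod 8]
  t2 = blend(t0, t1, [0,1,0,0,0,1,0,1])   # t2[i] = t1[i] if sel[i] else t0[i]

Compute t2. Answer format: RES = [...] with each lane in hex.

RES = [0xd1, 0x7f, 0xcc, 0xa8, 0x7c, 0xcc, 0x7f, 0x7c]

  t0: d1 8e cc a8 7c a3 7f 98
  t1: a3 7f 98 d1 8e cc a8 7c
  t2: d1 7f cc a8 7c cc 7f 7c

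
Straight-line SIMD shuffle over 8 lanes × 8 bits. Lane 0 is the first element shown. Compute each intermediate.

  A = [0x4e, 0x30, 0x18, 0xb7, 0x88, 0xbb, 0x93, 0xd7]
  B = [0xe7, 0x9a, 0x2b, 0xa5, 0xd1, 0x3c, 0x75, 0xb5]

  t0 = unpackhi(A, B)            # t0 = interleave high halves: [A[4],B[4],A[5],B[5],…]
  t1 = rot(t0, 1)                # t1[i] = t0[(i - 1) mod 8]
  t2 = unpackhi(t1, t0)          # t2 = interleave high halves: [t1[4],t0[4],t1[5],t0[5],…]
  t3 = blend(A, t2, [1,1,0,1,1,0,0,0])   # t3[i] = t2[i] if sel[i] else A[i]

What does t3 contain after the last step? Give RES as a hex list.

t0 = [0x88, 0xd1, 0xbb, 0x3c, 0x93, 0x75, 0xd7, 0xb5]
t1 = [0xb5, 0x88, 0xd1, 0xbb, 0x3c, 0x93, 0x75, 0xd7]
t2 = [0x3c, 0x93, 0x93, 0x75, 0x75, 0xd7, 0xd7, 0xb5]
t3 = [0x3c, 0x93, 0x18, 0x75, 0x75, 0xbb, 0x93, 0xd7]

RES = [0x3c, 0x93, 0x18, 0x75, 0x75, 0xbb, 0x93, 0xd7]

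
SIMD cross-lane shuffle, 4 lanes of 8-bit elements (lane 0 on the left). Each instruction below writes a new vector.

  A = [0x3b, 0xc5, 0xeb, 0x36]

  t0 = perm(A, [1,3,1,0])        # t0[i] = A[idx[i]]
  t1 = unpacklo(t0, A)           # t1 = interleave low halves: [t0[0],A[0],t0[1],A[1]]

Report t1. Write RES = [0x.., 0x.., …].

RES = [ 0xc5  0x3b  0x36  0xc5 ]

t0 = [0xc5, 0x36, 0xc5, 0x3b]
t1 = [0xc5, 0x3b, 0x36, 0xc5]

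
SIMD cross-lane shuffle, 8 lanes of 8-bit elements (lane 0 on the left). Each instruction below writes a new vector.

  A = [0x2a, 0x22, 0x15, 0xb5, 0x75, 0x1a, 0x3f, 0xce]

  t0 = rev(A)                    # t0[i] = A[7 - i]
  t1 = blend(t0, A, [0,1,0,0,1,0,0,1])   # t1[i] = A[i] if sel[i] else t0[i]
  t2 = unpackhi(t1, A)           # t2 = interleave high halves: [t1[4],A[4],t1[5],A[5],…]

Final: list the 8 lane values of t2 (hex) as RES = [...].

RES = [0x75, 0x75, 0x15, 0x1a, 0x22, 0x3f, 0xce, 0xce]

t0 = [0xce, 0x3f, 0x1a, 0x75, 0xb5, 0x15, 0x22, 0x2a]
t1 = [0xce, 0x22, 0x1a, 0x75, 0x75, 0x15, 0x22, 0xce]
t2 = [0x75, 0x75, 0x15, 0x1a, 0x22, 0x3f, 0xce, 0xce]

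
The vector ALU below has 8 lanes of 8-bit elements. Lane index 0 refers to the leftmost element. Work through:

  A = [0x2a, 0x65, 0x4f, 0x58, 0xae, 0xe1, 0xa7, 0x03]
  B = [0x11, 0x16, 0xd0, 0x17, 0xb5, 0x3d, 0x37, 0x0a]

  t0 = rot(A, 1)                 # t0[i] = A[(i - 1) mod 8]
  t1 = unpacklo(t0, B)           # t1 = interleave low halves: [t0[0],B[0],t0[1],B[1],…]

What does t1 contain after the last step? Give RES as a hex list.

RES = [ 0x03  0x11  0x2a  0x16  0x65  0xd0  0x4f  0x17 ]

  t0: 03 2a 65 4f 58 ae e1 a7
  t1: 03 11 2a 16 65 d0 4f 17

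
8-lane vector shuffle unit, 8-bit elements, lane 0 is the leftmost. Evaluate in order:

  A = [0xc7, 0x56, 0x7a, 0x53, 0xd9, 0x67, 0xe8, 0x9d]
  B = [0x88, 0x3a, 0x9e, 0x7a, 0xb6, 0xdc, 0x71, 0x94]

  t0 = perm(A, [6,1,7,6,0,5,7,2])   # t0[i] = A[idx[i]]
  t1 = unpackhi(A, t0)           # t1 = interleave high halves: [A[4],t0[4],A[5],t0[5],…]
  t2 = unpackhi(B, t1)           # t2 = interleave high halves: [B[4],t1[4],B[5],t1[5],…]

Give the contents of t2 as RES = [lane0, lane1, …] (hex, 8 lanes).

  t0: e8 56 9d e8 c7 67 9d 7a
  t1: d9 c7 67 67 e8 9d 9d 7a
  t2: b6 e8 dc 9d 71 9d 94 7a

RES = [ 0xb6  0xe8  0xdc  0x9d  0x71  0x9d  0x94  0x7a ]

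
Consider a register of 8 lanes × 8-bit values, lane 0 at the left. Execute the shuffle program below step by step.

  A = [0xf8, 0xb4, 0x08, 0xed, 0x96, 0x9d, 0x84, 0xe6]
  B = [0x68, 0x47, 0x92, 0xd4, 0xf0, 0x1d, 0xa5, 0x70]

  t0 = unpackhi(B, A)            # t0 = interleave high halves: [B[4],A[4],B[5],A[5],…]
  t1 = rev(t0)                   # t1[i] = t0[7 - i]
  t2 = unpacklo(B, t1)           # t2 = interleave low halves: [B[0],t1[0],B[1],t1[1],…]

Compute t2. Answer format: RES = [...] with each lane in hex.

→ t0 |f0|96|1d|9d|a5|84|70|e6|
→ t1 |e6|70|84|a5|9d|1d|96|f0|
→ t2 |68|e6|47|70|92|84|d4|a5|

RES = [ 0x68  0xe6  0x47  0x70  0x92  0x84  0xd4  0xa5 ]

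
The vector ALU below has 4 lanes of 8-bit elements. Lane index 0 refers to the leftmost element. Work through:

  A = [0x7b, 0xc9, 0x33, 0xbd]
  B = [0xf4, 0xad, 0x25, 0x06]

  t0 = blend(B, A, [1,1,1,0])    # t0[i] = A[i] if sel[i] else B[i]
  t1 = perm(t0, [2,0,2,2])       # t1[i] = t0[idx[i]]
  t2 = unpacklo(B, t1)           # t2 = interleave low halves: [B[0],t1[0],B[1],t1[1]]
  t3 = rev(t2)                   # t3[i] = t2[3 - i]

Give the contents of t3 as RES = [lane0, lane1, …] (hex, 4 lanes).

→ t0 |7b|c9|33|06|
→ t1 |33|7b|33|33|
→ t2 |f4|33|ad|7b|
→ t3 |7b|ad|33|f4|

RES = [ 0x7b  0xad  0x33  0xf4 ]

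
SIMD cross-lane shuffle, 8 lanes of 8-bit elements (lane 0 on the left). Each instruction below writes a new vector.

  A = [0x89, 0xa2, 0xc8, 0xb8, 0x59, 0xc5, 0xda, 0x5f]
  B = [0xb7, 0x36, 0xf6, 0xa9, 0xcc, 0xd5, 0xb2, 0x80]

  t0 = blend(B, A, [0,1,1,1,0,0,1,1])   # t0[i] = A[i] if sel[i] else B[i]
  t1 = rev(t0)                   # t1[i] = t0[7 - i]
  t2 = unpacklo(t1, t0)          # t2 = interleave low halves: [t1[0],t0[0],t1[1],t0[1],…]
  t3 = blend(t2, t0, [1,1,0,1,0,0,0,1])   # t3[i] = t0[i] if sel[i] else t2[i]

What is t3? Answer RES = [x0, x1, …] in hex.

RES = [ 0xb7  0xa2  0xda  0xb8  0xd5  0xc8  0xcc  0x5f ]

t0 = [0xb7, 0xa2, 0xc8, 0xb8, 0xcc, 0xd5, 0xda, 0x5f]
t1 = [0x5f, 0xda, 0xd5, 0xcc, 0xb8, 0xc8, 0xa2, 0xb7]
t2 = [0x5f, 0xb7, 0xda, 0xa2, 0xd5, 0xc8, 0xcc, 0xb8]
t3 = [0xb7, 0xa2, 0xda, 0xb8, 0xd5, 0xc8, 0xcc, 0x5f]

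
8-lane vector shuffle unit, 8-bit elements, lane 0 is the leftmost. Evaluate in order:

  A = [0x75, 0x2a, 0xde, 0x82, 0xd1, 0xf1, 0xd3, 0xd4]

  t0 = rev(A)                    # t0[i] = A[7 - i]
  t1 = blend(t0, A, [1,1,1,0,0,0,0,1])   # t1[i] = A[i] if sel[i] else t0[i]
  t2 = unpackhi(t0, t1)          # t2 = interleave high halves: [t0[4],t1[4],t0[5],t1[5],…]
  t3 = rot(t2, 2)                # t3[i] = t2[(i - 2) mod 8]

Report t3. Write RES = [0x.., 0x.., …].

RES = [ 0x75  0xd4  0x82  0x82  0xde  0xde  0x2a  0x2a ]

→ t0 |d4|d3|f1|d1|82|de|2a|75|
→ t1 |75|2a|de|d1|82|de|2a|d4|
→ t2 |82|82|de|de|2a|2a|75|d4|
→ t3 |75|d4|82|82|de|de|2a|2a|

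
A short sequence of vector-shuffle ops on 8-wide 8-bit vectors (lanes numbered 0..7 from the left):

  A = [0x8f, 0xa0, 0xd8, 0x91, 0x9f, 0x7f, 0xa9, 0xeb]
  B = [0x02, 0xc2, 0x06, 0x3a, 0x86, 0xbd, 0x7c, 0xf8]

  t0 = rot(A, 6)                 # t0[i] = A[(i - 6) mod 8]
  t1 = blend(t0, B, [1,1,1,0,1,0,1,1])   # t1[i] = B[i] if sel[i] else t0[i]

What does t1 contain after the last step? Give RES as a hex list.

t0 = [0xd8, 0x91, 0x9f, 0x7f, 0xa9, 0xeb, 0x8f, 0xa0]
t1 = [0x02, 0xc2, 0x06, 0x7f, 0x86, 0xeb, 0x7c, 0xf8]

RES = [ 0x02  0xc2  0x06  0x7f  0x86  0xeb  0x7c  0xf8 ]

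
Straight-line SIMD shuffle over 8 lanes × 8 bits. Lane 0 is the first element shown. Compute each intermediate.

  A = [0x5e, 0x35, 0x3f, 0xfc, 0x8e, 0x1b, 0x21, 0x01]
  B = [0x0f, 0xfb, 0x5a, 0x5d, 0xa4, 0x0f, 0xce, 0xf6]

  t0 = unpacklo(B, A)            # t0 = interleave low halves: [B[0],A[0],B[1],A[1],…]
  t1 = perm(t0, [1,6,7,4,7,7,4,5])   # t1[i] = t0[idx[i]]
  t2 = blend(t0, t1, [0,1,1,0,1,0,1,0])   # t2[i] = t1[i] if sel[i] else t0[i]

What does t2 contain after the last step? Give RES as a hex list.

t0 = [0x0f, 0x5e, 0xfb, 0x35, 0x5a, 0x3f, 0x5d, 0xfc]
t1 = [0x5e, 0x5d, 0xfc, 0x5a, 0xfc, 0xfc, 0x5a, 0x3f]
t2 = [0x0f, 0x5d, 0xfc, 0x35, 0xfc, 0x3f, 0x5a, 0xfc]

RES = [0x0f, 0x5d, 0xfc, 0x35, 0xfc, 0x3f, 0x5a, 0xfc]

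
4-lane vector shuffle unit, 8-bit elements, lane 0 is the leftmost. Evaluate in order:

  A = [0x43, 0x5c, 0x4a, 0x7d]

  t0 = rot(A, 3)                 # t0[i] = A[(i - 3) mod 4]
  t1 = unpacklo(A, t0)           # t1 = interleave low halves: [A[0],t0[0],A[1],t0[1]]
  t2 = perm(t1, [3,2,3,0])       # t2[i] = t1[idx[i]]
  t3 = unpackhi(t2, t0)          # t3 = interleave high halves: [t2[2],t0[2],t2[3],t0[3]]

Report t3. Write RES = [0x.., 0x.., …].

→ t0 |5c|4a|7d|43|
→ t1 |43|5c|5c|4a|
→ t2 |4a|5c|4a|43|
→ t3 |4a|7d|43|43|

RES = [ 0x4a  0x7d  0x43  0x43 ]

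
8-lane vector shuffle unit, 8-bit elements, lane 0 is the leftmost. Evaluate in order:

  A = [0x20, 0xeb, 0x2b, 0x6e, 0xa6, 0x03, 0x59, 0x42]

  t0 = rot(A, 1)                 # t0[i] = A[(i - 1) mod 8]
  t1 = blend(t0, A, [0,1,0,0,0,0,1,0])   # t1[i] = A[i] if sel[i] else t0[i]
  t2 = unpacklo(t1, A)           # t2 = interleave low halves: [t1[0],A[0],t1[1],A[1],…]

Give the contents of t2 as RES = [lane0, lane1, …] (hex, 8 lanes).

t0 = [0x42, 0x20, 0xeb, 0x2b, 0x6e, 0xa6, 0x03, 0x59]
t1 = [0x42, 0xeb, 0xeb, 0x2b, 0x6e, 0xa6, 0x59, 0x59]
t2 = [0x42, 0x20, 0xeb, 0xeb, 0xeb, 0x2b, 0x2b, 0x6e]

RES = [ 0x42  0x20  0xeb  0xeb  0xeb  0x2b  0x2b  0x6e ]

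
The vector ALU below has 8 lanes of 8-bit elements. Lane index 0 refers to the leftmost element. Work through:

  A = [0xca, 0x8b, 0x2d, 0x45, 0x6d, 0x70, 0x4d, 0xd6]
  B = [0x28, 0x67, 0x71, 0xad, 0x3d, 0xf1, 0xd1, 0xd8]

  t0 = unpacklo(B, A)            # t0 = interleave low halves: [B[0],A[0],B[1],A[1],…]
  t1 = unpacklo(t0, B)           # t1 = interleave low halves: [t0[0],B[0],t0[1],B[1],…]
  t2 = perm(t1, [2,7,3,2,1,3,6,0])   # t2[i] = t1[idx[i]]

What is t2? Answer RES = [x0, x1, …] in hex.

RES = [0xca, 0xad, 0x67, 0xca, 0x28, 0x67, 0x8b, 0x28]

t0 = [0x28, 0xca, 0x67, 0x8b, 0x71, 0x2d, 0xad, 0x45]
t1 = [0x28, 0x28, 0xca, 0x67, 0x67, 0x71, 0x8b, 0xad]
t2 = [0xca, 0xad, 0x67, 0xca, 0x28, 0x67, 0x8b, 0x28]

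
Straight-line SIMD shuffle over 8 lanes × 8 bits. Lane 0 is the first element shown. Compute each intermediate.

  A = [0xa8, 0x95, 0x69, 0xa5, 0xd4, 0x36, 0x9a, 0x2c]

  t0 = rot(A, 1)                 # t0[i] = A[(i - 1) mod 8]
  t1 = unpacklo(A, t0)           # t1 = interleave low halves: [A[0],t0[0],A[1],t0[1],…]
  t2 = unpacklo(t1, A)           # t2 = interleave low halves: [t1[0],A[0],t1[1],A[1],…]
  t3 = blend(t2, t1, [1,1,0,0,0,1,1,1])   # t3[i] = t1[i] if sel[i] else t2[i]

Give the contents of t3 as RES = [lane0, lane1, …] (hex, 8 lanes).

RES = [ 0xa8  0x2c  0x2c  0x95  0x95  0x95  0xa5  0x69 ]

  t0: 2c a8 95 69 a5 d4 36 9a
  t1: a8 2c 95 a8 69 95 a5 69
  t2: a8 a8 2c 95 95 69 a8 a5
  t3: a8 2c 2c 95 95 95 a5 69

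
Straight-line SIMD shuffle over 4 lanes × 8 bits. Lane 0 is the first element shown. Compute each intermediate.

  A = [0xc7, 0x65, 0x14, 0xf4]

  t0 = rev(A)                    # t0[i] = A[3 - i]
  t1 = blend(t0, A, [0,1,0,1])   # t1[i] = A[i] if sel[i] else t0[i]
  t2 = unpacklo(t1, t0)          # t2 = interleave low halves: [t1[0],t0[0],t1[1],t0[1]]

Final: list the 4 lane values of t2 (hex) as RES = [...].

RES = [0xf4, 0xf4, 0x65, 0x14]

→ t0 |f4|14|65|c7|
→ t1 |f4|65|65|f4|
→ t2 |f4|f4|65|14|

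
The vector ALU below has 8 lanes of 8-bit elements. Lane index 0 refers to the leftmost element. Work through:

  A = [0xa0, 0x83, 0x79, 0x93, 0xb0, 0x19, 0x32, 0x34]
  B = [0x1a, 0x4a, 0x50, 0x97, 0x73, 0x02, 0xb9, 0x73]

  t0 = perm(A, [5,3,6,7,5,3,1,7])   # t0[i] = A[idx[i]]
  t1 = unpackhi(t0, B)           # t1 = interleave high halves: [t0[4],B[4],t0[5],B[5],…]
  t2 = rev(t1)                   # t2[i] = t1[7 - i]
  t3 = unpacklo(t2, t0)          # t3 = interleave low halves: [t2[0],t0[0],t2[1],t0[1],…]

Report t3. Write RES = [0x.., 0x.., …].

  t0: 19 93 32 34 19 93 83 34
  t1: 19 73 93 02 83 b9 34 73
  t2: 73 34 b9 83 02 93 73 19
  t3: 73 19 34 93 b9 32 83 34

RES = [ 0x73  0x19  0x34  0x93  0xb9  0x32  0x83  0x34 ]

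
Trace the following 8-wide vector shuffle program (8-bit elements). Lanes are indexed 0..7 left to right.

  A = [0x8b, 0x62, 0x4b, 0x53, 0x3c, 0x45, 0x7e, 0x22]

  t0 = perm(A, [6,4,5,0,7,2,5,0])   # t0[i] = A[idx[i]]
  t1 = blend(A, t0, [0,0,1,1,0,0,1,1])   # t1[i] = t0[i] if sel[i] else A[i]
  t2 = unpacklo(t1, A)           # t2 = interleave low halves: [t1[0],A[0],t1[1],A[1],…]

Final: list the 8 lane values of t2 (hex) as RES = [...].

RES = [ 0x8b  0x8b  0x62  0x62  0x45  0x4b  0x8b  0x53 ]

→ t0 |7e|3c|45|8b|22|4b|45|8b|
→ t1 |8b|62|45|8b|3c|45|45|8b|
→ t2 |8b|8b|62|62|45|4b|8b|53|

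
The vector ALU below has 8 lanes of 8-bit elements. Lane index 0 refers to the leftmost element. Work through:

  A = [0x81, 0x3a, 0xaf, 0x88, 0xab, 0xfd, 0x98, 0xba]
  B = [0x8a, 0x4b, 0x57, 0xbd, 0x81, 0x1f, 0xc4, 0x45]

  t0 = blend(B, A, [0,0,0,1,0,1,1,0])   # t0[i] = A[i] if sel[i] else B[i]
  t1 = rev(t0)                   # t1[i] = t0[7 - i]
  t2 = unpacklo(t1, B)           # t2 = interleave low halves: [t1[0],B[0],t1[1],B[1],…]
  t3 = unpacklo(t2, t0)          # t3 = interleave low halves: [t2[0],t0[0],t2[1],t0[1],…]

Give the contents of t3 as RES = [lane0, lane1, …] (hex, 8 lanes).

t0 = [0x8a, 0x4b, 0x57, 0x88, 0x81, 0xfd, 0x98, 0x45]
t1 = [0x45, 0x98, 0xfd, 0x81, 0x88, 0x57, 0x4b, 0x8a]
t2 = [0x45, 0x8a, 0x98, 0x4b, 0xfd, 0x57, 0x81, 0xbd]
t3 = [0x45, 0x8a, 0x8a, 0x4b, 0x98, 0x57, 0x4b, 0x88]

RES = [0x45, 0x8a, 0x8a, 0x4b, 0x98, 0x57, 0x4b, 0x88]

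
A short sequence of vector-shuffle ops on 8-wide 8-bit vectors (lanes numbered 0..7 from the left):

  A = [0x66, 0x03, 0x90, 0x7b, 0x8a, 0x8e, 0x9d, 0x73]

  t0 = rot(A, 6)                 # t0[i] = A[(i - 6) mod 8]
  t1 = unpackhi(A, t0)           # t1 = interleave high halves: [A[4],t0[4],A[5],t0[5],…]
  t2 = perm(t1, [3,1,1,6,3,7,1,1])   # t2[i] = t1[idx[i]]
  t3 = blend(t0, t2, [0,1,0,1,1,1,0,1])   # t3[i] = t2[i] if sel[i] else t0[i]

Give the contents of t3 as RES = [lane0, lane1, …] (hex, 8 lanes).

RES = [0x90, 0x9d, 0x8a, 0x73, 0x73, 0x03, 0x66, 0x9d]

→ t0 |90|7b|8a|8e|9d|73|66|03|
→ t1 |8a|9d|8e|73|9d|66|73|03|
→ t2 |73|9d|9d|73|73|03|9d|9d|
→ t3 |90|9d|8a|73|73|03|66|9d|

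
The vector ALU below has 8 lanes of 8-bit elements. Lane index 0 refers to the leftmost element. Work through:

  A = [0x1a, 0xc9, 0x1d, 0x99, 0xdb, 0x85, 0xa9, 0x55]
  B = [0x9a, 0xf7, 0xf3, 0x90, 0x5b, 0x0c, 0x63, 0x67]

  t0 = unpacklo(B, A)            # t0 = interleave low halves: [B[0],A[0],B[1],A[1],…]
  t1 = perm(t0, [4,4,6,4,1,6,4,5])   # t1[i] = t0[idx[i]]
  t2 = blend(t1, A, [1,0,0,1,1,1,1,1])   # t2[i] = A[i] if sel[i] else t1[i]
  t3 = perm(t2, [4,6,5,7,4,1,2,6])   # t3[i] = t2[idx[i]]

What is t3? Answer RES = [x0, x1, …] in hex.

  t0: 9a 1a f7 c9 f3 1d 90 99
  t1: f3 f3 90 f3 1a 90 f3 1d
  t2: 1a f3 90 99 db 85 a9 55
  t3: db a9 85 55 db f3 90 a9

RES = [0xdb, 0xa9, 0x85, 0x55, 0xdb, 0xf3, 0x90, 0xa9]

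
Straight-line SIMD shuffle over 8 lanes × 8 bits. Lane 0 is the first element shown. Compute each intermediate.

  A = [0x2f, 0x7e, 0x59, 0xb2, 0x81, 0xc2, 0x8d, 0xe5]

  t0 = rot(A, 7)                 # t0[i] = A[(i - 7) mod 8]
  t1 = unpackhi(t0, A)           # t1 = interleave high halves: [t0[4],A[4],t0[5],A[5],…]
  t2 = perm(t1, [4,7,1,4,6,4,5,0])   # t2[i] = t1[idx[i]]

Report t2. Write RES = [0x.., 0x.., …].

RES = [ 0xe5  0xe5  0x81  0xe5  0x2f  0xe5  0x8d  0xc2 ]

  t0: 7e 59 b2 81 c2 8d e5 2f
  t1: c2 81 8d c2 e5 8d 2f e5
  t2: e5 e5 81 e5 2f e5 8d c2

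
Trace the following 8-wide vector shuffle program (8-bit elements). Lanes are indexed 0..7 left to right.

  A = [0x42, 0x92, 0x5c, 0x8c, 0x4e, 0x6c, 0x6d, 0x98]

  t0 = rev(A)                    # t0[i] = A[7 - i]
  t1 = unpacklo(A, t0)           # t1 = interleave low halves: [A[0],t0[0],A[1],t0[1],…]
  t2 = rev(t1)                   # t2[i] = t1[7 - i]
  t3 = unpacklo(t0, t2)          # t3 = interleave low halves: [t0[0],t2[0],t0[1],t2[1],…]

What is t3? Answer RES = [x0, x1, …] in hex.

RES = [ 0x98  0x4e  0x6d  0x8c  0x6c  0x6c  0x4e  0x5c ]

→ t0 |98|6d|6c|4e|8c|5c|92|42|
→ t1 |42|98|92|6d|5c|6c|8c|4e|
→ t2 |4e|8c|6c|5c|6d|92|98|42|
→ t3 |98|4e|6d|8c|6c|6c|4e|5c|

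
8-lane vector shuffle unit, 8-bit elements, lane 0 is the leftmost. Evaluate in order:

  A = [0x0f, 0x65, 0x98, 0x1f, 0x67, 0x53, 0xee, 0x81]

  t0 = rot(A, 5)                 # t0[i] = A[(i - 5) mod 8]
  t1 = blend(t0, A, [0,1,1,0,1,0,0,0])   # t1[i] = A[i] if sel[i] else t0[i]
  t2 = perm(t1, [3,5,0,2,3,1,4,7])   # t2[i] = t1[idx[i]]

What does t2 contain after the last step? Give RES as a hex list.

RES = [ 0xee  0x0f  0x1f  0x98  0xee  0x65  0x67  0x98 ]

→ t0 |1f|67|53|ee|81|0f|65|98|
→ t1 |1f|65|98|ee|67|0f|65|98|
→ t2 |ee|0f|1f|98|ee|65|67|98|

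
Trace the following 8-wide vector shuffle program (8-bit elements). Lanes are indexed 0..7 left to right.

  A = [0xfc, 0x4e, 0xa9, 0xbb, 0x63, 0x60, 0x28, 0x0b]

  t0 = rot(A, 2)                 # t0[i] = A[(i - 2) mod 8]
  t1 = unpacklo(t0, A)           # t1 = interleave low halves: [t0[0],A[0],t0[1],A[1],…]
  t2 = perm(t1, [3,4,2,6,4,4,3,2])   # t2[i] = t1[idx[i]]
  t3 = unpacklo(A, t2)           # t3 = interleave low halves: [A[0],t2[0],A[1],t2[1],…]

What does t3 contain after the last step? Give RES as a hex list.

RES = [0xfc, 0x4e, 0x4e, 0xfc, 0xa9, 0x0b, 0xbb, 0x4e]

  t0: 28 0b fc 4e a9 bb 63 60
  t1: 28 fc 0b 4e fc a9 4e bb
  t2: 4e fc 0b 4e fc fc 4e 0b
  t3: fc 4e 4e fc a9 0b bb 4e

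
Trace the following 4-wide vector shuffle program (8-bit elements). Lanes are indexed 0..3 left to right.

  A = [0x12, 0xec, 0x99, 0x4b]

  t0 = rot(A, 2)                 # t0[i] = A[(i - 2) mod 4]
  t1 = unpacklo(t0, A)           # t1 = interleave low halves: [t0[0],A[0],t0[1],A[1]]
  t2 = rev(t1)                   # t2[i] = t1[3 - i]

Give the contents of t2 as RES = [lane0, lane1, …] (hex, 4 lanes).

RES = [ 0xec  0x4b  0x12  0x99 ]

t0 = [0x99, 0x4b, 0x12, 0xec]
t1 = [0x99, 0x12, 0x4b, 0xec]
t2 = [0xec, 0x4b, 0x12, 0x99]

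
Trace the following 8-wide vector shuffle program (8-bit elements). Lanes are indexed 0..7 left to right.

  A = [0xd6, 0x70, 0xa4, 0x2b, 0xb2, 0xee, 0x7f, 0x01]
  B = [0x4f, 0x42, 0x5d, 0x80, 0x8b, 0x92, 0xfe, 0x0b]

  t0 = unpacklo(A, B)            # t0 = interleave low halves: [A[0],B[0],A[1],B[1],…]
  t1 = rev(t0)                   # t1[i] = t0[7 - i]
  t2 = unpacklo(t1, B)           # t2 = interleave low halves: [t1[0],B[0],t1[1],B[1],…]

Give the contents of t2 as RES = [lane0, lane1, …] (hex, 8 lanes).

RES = [0x80, 0x4f, 0x2b, 0x42, 0x5d, 0x5d, 0xa4, 0x80]

→ t0 |d6|4f|70|42|a4|5d|2b|80|
→ t1 |80|2b|5d|a4|42|70|4f|d6|
→ t2 |80|4f|2b|42|5d|5d|a4|80|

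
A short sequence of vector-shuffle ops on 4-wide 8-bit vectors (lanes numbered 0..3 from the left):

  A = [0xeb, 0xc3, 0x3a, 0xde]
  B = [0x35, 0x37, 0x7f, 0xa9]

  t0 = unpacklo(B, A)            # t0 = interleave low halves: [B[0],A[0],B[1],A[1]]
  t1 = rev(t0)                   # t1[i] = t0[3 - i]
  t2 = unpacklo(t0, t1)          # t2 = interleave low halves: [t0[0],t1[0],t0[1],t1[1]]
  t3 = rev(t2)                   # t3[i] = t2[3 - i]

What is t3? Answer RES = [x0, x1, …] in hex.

  t0: 35 eb 37 c3
  t1: c3 37 eb 35
  t2: 35 c3 eb 37
  t3: 37 eb c3 35

RES = [ 0x37  0xeb  0xc3  0x35 ]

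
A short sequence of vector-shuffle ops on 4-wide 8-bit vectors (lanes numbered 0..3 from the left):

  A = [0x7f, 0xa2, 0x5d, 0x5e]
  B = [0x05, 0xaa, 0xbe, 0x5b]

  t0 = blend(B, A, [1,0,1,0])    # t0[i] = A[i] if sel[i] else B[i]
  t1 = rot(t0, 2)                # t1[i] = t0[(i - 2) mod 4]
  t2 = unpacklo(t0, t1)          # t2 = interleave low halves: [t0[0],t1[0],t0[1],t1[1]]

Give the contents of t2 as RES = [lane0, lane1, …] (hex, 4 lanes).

  t0: 7f aa 5d 5b
  t1: 5d 5b 7f aa
  t2: 7f 5d aa 5b

RES = [ 0x7f  0x5d  0xaa  0x5b ]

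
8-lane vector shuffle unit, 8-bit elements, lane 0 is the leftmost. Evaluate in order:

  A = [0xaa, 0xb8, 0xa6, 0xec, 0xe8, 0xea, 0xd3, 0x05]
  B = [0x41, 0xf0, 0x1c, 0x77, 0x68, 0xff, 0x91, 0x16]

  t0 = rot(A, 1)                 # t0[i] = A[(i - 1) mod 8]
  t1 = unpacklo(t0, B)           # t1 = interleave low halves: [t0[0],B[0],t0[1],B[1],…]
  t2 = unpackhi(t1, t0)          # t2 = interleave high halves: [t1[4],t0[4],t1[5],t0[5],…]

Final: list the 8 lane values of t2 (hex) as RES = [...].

RES = [0xb8, 0xec, 0x1c, 0xe8, 0xa6, 0xea, 0x77, 0xd3]

  t0: 05 aa b8 a6 ec e8 ea d3
  t1: 05 41 aa f0 b8 1c a6 77
  t2: b8 ec 1c e8 a6 ea 77 d3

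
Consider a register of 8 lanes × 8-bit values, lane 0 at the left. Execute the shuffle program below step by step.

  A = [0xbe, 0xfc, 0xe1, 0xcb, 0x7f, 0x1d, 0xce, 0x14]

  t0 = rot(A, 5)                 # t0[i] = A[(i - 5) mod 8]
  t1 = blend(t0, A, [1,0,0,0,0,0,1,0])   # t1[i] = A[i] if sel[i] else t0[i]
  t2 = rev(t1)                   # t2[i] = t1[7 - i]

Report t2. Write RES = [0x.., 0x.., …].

RES = [ 0xe1  0xce  0xbe  0x14  0xce  0x1d  0x7f  0xbe ]

  t0: cb 7f 1d ce 14 be fc e1
  t1: be 7f 1d ce 14 be ce e1
  t2: e1 ce be 14 ce 1d 7f be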